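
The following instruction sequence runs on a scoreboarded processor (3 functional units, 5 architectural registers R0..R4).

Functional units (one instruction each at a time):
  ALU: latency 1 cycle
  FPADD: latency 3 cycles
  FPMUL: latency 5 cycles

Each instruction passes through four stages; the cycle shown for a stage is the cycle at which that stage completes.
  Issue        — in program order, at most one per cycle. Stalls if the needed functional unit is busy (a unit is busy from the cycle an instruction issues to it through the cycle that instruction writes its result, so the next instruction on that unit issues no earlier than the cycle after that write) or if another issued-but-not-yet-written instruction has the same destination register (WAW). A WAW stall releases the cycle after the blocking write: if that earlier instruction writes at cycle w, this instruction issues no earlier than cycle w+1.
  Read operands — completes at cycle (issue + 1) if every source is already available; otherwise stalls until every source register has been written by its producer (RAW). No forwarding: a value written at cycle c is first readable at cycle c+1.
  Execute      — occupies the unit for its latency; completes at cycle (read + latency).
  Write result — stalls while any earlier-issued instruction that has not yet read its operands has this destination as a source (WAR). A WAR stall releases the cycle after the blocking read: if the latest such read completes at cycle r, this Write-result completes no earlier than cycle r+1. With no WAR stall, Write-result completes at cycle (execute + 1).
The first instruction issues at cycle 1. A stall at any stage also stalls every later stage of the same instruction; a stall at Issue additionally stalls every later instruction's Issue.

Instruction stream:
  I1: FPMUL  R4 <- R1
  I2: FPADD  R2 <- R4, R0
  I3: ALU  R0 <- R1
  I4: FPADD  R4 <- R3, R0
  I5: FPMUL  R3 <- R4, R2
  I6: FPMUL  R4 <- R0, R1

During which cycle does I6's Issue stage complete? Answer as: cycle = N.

cycle = 27

1) issue 1, read 2, done 7, write 8
2) issue 2, read 9, done 12, write 13  <RAW R4: wait I1 write@8>
3) issue 3, read 4, done 5, write 10  <WAR R0: wait I2 read@9>
4) issue 14, read 15, done 18, write 19  <struct: FPADD busy until I2 writes@13>
5) issue 15, read 20, done 25, write 26  <RAW R4: wait I4 write@19>
6) issue 27, read 28, done 33, write 34  <struct: FPMUL busy until I5 writes@26>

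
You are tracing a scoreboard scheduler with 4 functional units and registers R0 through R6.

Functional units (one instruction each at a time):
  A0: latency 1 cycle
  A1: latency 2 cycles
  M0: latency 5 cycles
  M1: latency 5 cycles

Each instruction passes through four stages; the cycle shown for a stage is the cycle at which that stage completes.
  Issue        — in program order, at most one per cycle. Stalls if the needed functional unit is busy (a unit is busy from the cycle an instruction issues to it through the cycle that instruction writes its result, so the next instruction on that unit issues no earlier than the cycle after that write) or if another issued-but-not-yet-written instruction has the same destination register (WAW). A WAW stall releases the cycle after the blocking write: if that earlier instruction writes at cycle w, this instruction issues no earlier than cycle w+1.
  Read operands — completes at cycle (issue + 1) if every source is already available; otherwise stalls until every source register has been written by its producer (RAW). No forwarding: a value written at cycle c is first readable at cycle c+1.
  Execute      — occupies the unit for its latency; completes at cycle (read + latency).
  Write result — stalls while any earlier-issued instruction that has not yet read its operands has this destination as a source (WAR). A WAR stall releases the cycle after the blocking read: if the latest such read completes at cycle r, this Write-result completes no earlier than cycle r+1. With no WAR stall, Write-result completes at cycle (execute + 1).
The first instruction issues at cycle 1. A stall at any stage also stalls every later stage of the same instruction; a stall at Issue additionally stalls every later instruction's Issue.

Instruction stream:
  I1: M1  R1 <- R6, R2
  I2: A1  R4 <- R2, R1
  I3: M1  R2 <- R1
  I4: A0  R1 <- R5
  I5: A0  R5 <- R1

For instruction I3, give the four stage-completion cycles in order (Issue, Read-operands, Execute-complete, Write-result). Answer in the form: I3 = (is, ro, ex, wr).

I3 = (9, 10, 15, 16)

c1: I1 dispatched to M1
c2: I1 operands ready, I2 dispatched to A1
c7: I1 complete
c8: R1←I1
c9: I2 operands ready, I3 dispatched to M1
c10: I3 operands ready, I4 dispatched to A0
c11: I2 complete, I4 operands ready
c12: R4←I2, I4 complete
c13: R1←I4
c14: I5 dispatched to A0
c15: I3 complete, I5 operands ready
c16: R2←I3, I5 complete
c17: R5←I5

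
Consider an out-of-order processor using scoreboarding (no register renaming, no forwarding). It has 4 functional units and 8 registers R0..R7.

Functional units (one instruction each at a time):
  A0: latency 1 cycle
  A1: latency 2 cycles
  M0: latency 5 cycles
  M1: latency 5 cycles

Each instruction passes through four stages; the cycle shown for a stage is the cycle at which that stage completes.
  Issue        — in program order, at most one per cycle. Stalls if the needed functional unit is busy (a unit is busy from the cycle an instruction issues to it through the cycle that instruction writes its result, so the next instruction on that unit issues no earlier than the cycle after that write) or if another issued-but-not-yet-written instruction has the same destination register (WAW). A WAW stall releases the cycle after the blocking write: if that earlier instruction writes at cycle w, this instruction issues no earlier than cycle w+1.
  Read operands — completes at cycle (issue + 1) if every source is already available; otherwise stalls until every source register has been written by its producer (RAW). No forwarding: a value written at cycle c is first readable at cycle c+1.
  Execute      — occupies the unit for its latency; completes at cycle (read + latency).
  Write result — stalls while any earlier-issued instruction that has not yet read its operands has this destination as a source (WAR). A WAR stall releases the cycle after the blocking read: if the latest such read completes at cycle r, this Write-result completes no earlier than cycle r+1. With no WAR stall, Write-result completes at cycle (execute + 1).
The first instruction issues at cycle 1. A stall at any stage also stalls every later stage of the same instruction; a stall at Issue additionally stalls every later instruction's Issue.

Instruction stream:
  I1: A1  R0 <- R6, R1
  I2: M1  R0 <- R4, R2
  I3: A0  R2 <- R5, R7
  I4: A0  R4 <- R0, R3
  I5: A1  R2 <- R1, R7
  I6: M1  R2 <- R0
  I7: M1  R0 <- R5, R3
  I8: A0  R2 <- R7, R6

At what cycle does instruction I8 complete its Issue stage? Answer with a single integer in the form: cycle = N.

cycle = 26

I1 -> (1, 2, 4, 5)
I2 -> (6, 7, 12, 13)  // WAW R0: wait I1 write@5
I3 -> (7, 8, 9, 10)
I4 -> (11, 14, 15, 16)  // struct: A0 busy until I3 writes@10, RAW R0: wait I2 write@13
I5 -> (12, 13, 15, 16)
I6 -> (17, 18, 23, 24)  // WAW R2: wait I5 write@16
I7 -> (25, 26, 31, 32)  // struct: M1 busy until I6 writes@24
I8 -> (26, 27, 28, 29)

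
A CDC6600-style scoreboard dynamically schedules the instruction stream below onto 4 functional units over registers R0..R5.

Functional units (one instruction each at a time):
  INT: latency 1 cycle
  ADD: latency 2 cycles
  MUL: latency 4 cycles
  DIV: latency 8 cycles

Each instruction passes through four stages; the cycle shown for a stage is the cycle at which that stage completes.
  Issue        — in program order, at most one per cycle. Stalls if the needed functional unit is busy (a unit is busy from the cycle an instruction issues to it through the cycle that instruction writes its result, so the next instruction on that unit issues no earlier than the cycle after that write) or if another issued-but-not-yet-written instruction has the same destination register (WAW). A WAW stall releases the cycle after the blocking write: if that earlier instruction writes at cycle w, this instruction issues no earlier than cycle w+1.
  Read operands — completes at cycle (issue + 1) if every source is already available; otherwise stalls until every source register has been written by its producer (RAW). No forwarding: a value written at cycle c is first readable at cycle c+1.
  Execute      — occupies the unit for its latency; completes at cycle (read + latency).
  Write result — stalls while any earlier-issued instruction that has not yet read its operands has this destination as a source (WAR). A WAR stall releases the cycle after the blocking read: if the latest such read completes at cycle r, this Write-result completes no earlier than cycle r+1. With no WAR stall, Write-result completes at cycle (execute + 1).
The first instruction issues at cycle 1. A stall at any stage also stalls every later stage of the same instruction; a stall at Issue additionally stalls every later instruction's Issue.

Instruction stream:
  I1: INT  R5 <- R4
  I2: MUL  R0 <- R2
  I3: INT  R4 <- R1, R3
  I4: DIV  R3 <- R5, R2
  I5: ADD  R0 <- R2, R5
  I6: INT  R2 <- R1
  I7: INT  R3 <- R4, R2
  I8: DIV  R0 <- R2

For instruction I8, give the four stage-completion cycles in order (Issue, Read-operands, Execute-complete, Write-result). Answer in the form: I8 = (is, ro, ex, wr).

I8 = (18, 19, 27, 28)

I1  is:1  ro:2  ex:3  wr:4
I2  is:2  ro:3  ex:7  wr:8
I3  is:5  ro:6  ex:7  wr:8  — struct: INT busy until I1 writes@4
I4  is:6  ro:7  ex:15  wr:16
I5  is:9  ro:10  ex:12  wr:13  — WAW R0: wait I2 write@8
I6  is:10  ro:11  ex:12  wr:13
I7  is:17  ro:18  ex:19  wr:20  — WAW R3: wait I4 write@16
I8  is:18  ro:19  ex:27  wr:28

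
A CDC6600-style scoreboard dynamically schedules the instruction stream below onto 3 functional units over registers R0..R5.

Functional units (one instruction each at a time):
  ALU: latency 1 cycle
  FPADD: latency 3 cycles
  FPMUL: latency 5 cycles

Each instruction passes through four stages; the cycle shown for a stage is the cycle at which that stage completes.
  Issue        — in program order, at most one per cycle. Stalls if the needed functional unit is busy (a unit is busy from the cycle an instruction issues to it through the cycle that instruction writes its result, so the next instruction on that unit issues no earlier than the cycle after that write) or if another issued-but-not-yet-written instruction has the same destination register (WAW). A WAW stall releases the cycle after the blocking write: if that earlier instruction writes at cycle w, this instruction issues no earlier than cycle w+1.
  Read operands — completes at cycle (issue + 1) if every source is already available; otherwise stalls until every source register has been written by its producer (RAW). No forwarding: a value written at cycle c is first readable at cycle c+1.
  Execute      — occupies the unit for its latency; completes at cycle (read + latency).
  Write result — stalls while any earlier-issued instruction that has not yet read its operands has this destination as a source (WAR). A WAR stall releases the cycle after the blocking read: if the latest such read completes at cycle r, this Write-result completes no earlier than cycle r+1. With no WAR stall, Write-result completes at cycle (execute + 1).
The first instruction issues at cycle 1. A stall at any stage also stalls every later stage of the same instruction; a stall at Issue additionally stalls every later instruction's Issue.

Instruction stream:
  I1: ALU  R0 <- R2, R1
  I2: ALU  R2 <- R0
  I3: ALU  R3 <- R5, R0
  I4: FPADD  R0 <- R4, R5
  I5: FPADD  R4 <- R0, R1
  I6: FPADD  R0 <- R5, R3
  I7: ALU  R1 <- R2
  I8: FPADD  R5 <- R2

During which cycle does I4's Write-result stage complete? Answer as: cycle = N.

cycle = 15

[1] I1 dispatched to ALU
[2] I1 operands ready
[3] I1 complete
[4] R0←I1
[5] I2 dispatched to ALU
[6] I2 operands ready
[7] I2 complete
[8] R2←I2
[9] I3 dispatched to ALU
[10] I3 operands ready; I4 dispatched to FPADD
[11] I3 complete; I4 operands ready
[12] R3←I3
[14] I4 complete
[15] R0←I4
[16] I5 dispatched to FPADD
[17] I5 operands ready
[20] I5 complete
[21] R4←I5
[22] I6 dispatched to FPADD
[23] I6 operands ready; I7 dispatched to ALU
[24] I7 operands ready
[25] I7 complete
[26] I6 complete; R1←I7
[27] R0←I6
[28] I8 dispatched to FPADD
[29] I8 operands ready
[32] I8 complete
[33] R5←I8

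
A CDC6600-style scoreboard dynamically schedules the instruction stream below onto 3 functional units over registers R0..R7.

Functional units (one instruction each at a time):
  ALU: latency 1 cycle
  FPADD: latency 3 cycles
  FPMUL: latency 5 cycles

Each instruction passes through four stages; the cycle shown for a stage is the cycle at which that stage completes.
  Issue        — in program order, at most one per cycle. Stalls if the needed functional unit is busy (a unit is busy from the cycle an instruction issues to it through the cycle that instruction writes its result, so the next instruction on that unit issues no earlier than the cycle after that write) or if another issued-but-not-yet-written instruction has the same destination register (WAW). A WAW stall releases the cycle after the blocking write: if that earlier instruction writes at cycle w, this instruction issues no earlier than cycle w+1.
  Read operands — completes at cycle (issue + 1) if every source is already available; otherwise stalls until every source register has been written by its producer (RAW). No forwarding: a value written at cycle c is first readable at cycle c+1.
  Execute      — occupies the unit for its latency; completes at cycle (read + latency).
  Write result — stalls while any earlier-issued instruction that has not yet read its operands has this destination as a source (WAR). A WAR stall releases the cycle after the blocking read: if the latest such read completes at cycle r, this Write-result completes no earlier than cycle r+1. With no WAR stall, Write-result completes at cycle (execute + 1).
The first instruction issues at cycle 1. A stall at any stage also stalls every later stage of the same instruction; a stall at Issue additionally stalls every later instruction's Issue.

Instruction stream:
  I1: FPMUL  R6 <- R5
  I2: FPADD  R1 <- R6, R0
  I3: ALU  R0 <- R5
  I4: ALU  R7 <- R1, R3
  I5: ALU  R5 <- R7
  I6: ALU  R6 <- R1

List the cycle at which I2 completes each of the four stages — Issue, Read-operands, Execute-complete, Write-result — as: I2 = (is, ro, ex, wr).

I2 = (2, 9, 12, 13)

c1: issue I1 (FPMUL)
c2: I1 read-ops · issue I2 (FPADD)
c3: issue I3 (ALU)
c4: I3 read-ops
c5: I3 finished on ALU
c7: I1 finished on FPMUL
c8: I1→R6
c9: I2 read-ops
c10: I3→R0
c11: issue I4 (ALU)
c12: I2 finished on FPADD
c13: I2→R1
c14: I4 read-ops
c15: I4 finished on ALU
c16: I4→R7
c17: issue I5 (ALU)
c18: I5 read-ops
c19: I5 finished on ALU
c20: I5→R5
c21: issue I6 (ALU)
c22: I6 read-ops
c23: I6 finished on ALU
c24: I6→R6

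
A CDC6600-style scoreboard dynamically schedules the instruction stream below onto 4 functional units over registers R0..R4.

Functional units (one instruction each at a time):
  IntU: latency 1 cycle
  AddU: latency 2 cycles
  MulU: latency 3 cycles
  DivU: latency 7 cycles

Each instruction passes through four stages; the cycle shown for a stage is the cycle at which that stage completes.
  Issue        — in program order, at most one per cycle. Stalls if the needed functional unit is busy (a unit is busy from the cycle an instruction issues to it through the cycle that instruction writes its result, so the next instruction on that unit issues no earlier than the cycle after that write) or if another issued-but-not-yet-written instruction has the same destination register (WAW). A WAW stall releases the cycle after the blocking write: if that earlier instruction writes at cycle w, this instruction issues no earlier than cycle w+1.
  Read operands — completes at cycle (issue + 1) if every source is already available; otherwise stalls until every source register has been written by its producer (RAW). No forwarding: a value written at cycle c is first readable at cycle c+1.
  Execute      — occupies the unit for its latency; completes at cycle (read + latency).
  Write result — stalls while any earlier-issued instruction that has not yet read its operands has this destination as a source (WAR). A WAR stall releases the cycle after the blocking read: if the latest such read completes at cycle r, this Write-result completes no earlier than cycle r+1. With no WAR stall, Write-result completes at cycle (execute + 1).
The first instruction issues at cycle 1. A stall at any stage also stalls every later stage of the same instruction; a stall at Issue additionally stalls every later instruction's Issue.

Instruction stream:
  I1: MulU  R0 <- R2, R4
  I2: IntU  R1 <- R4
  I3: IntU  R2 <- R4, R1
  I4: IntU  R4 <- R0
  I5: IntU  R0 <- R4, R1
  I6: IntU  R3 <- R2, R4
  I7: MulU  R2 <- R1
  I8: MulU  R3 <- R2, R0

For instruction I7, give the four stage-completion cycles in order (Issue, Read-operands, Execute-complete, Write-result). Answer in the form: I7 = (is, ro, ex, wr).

I7 = (19, 20, 23, 24)

[1] I1 issues→MulU
[2] I1 reads | I2 issues→IntU
[3] I2 reads
[4] I2 exec-done
[5] I1 exec-done | I2 writes R1
[6] I1 writes R0 | I3 issues→IntU
[7] I3 reads
[8] I3 exec-done
[9] I3 writes R2
[10] I4 issues→IntU
[11] I4 reads
[12] I4 exec-done
[13] I4 writes R4
[14] I5 issues→IntU
[15] I5 reads
[16] I5 exec-done
[17] I5 writes R0
[18] I6 issues→IntU
[19] I6 reads | I7 issues→MulU
[20] I6 exec-done | I7 reads
[21] I6 writes R3
[23] I7 exec-done
[24] I7 writes R2
[25] I8 issues→MulU
[26] I8 reads
[29] I8 exec-done
[30] I8 writes R3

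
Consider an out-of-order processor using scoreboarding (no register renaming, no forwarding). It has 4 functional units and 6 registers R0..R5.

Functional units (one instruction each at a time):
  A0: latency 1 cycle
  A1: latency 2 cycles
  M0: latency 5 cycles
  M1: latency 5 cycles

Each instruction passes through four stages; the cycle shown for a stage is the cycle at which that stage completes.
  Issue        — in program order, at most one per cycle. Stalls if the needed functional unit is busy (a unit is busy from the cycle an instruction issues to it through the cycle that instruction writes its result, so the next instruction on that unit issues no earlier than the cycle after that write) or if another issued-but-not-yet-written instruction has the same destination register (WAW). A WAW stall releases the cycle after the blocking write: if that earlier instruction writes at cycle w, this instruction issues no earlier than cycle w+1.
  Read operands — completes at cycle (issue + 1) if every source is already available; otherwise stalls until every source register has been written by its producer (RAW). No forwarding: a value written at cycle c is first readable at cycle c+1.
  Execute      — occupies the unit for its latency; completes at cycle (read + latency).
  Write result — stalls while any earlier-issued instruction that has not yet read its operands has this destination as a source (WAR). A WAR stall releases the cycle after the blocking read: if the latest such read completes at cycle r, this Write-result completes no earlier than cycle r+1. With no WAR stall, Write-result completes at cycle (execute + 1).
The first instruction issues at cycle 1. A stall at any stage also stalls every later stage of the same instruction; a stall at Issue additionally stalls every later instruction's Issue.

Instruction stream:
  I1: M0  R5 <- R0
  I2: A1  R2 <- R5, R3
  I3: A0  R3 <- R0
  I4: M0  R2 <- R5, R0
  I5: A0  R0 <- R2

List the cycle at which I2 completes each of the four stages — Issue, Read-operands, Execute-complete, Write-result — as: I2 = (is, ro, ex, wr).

cycle 1: I1 dispatched to M0
cycle 2: I1 operands ready · I2 dispatched to A1
cycle 3: I3 dispatched to A0
cycle 4: I3 operands ready
cycle 5: I3 complete
cycle 7: I1 complete
cycle 8: R5←I1
cycle 9: I2 operands ready
cycle 10: R3←I3
cycle 11: I2 complete
cycle 12: R2←I2
cycle 13: I4 dispatched to M0
cycle 14: I4 operands ready · I5 dispatched to A0
cycle 19: I4 complete
cycle 20: R2←I4
cycle 21: I5 operands ready
cycle 22: I5 complete
cycle 23: R0←I5

I2 = (2, 9, 11, 12)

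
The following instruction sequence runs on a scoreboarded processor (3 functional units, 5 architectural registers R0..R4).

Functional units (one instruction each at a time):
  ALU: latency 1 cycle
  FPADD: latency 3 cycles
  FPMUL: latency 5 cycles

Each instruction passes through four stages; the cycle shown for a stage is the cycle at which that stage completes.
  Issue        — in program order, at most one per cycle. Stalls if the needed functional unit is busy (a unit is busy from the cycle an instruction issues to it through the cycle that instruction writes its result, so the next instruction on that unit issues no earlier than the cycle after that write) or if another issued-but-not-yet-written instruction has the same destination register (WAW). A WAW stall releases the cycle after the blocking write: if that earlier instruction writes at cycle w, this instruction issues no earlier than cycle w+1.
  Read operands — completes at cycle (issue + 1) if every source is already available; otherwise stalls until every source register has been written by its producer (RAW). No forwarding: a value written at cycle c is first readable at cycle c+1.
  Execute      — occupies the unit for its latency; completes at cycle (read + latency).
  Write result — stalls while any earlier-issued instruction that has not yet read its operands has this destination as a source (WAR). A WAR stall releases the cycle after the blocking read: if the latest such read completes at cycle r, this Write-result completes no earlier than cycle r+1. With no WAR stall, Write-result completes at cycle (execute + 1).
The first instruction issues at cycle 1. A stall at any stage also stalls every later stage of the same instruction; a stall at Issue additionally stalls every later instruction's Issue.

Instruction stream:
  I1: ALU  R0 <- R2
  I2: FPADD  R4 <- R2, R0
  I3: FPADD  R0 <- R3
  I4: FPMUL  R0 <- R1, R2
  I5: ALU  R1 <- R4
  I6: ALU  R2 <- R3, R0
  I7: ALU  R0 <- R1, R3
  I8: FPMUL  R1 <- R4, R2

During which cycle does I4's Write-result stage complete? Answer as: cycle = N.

I1: IS=1 RO=2 EX=3 WR=4
I2: IS=2 RO=5 EX=8 WR=9  [RAW R0: wait I1 write@4]
I3: IS=10 RO=11 EX=14 WR=15  [struct: FPADD busy until I2 writes@9]
I4: IS=16 RO=17 EX=22 WR=23  [WAW R0: wait I3 write@15]
I5: IS=17 RO=18 EX=19 WR=20
I6: IS=21 RO=24 EX=25 WR=26  [struct: ALU busy until I5 writes@20; RAW R0: wait I4 write@23]
I7: IS=27 RO=28 EX=29 WR=30  [struct: ALU busy until I6 writes@26]
I8: IS=28 RO=29 EX=34 WR=35

cycle = 23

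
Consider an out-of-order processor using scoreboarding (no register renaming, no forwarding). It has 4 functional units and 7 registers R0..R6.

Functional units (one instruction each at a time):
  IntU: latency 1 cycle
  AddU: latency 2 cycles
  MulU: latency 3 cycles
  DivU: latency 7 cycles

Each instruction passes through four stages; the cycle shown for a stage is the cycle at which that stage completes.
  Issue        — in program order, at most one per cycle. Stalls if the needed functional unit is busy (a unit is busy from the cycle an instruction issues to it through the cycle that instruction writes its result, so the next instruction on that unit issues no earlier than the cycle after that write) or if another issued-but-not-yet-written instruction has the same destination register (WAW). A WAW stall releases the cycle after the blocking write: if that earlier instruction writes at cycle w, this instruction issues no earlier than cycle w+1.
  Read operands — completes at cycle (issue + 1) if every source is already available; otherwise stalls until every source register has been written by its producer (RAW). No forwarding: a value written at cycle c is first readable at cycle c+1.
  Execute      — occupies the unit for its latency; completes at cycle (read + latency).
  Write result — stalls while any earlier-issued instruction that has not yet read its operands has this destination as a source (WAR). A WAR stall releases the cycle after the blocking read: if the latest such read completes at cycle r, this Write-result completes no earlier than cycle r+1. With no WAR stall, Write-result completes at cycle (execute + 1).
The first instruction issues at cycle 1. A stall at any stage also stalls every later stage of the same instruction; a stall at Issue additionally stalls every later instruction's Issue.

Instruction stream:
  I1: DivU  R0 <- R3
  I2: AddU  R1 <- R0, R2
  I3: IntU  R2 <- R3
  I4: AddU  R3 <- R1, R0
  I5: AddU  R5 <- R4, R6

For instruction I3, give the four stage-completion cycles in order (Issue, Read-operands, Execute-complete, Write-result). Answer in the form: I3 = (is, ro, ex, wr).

cycle 1: I1→DivU
cycle 2: I1 RO | I2→AddU
cycle 3: I3→IntU
cycle 4: I3 RO
cycle 5: I3 EX
cycle 9: I1 EX
cycle 10: I1 WR R0
cycle 11: I2 RO
cycle 12: I3 WR R2
cycle 13: I2 EX
cycle 14: I2 WR R1
cycle 15: I4→AddU
cycle 16: I4 RO
cycle 18: I4 EX
cycle 19: I4 WR R3
cycle 20: I5→AddU
cycle 21: I5 RO
cycle 23: I5 EX
cycle 24: I5 WR R5

I3 = (3, 4, 5, 12)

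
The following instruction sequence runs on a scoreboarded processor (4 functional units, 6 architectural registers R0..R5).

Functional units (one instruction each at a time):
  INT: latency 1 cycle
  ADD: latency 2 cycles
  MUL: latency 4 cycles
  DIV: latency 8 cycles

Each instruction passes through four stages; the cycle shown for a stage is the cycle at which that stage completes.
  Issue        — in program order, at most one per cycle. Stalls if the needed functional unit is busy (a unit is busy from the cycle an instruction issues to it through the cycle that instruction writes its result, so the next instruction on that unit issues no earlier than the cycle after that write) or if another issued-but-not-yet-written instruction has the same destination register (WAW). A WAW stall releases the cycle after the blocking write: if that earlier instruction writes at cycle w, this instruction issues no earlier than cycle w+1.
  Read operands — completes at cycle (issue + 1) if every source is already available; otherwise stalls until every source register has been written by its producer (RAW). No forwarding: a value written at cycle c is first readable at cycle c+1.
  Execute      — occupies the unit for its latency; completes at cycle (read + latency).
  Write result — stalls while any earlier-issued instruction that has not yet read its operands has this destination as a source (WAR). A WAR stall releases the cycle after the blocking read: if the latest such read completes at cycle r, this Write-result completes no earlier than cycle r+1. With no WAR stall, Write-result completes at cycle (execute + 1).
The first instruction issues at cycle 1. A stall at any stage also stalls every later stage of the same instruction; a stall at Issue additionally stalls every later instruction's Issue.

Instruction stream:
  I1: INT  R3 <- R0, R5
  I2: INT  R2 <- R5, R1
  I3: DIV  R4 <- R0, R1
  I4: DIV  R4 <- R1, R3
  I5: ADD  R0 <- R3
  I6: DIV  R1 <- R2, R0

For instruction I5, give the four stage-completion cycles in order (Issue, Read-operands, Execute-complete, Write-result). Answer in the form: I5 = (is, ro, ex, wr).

[I1] 1/2/3/4
[I2] 5/6/7/8  (struct: INT busy until I1 writes@4)
[I3] 6/7/15/16
[I4] 17/18/26/27  (struct: DIV busy until I3 writes@16)
[I5] 18/19/21/22
[I6] 28/29/37/38  (struct: DIV busy until I4 writes@27)

I5 = (18, 19, 21, 22)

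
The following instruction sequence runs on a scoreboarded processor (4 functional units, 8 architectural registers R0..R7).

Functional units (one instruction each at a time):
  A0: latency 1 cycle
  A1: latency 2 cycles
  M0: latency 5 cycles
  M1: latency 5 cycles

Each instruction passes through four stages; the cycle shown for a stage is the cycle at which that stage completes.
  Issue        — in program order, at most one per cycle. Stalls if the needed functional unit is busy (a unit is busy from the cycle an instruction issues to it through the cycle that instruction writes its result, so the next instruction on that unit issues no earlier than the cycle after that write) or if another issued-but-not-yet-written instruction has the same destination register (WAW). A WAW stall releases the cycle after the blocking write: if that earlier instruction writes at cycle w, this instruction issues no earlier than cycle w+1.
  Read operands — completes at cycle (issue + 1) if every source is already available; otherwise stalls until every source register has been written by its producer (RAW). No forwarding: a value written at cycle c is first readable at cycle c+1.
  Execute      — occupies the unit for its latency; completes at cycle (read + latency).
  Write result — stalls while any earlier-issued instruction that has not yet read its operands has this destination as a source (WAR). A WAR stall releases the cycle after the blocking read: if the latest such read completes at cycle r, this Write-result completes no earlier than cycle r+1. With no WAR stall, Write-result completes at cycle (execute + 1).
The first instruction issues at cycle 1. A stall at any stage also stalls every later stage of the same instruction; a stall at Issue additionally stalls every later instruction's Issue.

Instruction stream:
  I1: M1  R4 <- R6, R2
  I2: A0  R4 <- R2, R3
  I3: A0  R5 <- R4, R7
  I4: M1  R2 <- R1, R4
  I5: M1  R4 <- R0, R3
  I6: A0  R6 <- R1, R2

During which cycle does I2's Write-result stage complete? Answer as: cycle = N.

I1: IS=1 RO=2 EX=7 WR=8
I2: IS=9 RO=10 EX=11 WR=12  [WAW R4: wait I1 write@8]
I3: IS=13 RO=14 EX=15 WR=16  [struct: A0 busy until I2 writes@12]
I4: IS=14 RO=15 EX=20 WR=21
I5: IS=22 RO=23 EX=28 WR=29  [struct: M1 busy until I4 writes@21]
I6: IS=23 RO=24 EX=25 WR=26

cycle = 12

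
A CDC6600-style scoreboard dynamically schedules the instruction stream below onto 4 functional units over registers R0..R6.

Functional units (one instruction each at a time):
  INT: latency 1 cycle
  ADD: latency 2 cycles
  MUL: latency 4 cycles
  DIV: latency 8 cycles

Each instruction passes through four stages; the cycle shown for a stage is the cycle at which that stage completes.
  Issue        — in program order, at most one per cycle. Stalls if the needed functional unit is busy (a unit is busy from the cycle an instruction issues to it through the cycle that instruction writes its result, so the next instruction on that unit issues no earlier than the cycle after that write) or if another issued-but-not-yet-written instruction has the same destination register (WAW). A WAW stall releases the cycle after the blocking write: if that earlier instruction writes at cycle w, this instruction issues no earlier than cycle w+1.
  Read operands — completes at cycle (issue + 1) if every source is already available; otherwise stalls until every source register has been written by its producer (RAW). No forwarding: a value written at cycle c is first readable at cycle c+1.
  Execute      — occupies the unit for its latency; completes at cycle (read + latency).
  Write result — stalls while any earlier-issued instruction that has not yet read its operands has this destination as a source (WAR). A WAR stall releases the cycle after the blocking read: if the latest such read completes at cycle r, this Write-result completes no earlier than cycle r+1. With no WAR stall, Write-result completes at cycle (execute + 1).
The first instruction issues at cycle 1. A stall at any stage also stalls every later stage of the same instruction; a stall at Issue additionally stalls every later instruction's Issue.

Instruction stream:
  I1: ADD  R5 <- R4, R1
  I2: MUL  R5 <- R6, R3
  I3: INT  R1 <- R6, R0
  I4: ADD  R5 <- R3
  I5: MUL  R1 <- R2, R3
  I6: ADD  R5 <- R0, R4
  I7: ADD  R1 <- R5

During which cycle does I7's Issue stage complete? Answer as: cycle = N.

t=1  I1 dispatched to ADD
t=2  I1 operands ready
t=4  I1 complete
t=5  R5←I1
t=6  I2 dispatched to MUL
t=7  I2 operands ready · I3 dispatched to INT
t=8  I3 operands ready
t=9  I3 complete
t=10  R1←I3
t=11  I2 complete
t=12  R5←I2
t=13  I4 dispatched to ADD
t=14  I4 operands ready · I5 dispatched to MUL
t=15  I5 operands ready
t=16  I4 complete
t=17  R5←I4
t=18  I6 dispatched to ADD
t=19  I5 complete · I6 operands ready
t=20  R1←I5
t=21  I6 complete
t=22  R5←I6
t=23  I7 dispatched to ADD
t=24  I7 operands ready
t=26  I7 complete
t=27  R1←I7

cycle = 23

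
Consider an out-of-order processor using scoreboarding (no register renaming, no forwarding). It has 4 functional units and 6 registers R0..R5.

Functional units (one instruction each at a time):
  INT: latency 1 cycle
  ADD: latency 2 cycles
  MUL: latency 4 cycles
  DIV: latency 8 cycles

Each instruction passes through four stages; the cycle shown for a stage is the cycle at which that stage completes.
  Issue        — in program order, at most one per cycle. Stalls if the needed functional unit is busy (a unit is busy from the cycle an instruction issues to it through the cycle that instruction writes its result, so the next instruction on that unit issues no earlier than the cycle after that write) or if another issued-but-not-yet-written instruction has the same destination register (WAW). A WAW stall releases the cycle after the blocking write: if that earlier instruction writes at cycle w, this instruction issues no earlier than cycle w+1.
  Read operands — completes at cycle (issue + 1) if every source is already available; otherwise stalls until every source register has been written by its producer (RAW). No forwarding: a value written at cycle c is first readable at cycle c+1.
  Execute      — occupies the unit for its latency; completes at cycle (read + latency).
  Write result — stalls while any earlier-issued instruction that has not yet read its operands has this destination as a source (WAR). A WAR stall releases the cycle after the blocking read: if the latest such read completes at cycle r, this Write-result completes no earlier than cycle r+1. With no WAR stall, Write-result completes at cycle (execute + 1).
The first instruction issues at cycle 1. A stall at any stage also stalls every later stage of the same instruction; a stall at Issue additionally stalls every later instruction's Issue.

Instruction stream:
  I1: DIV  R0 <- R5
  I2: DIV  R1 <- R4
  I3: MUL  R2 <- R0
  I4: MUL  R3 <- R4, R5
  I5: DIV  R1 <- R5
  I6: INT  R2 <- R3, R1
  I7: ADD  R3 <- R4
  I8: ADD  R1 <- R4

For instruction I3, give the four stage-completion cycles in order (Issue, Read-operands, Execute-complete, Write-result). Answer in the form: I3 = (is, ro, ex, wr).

I3 = (13, 14, 18, 19)

I1  is:1  ro:2  ex:10  wr:11
I2  is:12  ro:13  ex:21  wr:22  — struct: DIV busy until I1 writes@11
I3  is:13  ro:14  ex:18  wr:19
I4  is:20  ro:21  ex:25  wr:26  — struct: MUL busy until I3 writes@19
I5  is:23  ro:24  ex:32  wr:33  — struct: DIV busy until I2 writes@22
I6  is:24  ro:34  ex:35  wr:36  — RAW R1: wait I5 write@33
I7  is:27  ro:28  ex:30  wr:35  — WAW R3: wait I4 write@26, WAR R3: wait I6 read@34
I8  is:36  ro:37  ex:39  wr:40  — struct: ADD busy until I7 writes@35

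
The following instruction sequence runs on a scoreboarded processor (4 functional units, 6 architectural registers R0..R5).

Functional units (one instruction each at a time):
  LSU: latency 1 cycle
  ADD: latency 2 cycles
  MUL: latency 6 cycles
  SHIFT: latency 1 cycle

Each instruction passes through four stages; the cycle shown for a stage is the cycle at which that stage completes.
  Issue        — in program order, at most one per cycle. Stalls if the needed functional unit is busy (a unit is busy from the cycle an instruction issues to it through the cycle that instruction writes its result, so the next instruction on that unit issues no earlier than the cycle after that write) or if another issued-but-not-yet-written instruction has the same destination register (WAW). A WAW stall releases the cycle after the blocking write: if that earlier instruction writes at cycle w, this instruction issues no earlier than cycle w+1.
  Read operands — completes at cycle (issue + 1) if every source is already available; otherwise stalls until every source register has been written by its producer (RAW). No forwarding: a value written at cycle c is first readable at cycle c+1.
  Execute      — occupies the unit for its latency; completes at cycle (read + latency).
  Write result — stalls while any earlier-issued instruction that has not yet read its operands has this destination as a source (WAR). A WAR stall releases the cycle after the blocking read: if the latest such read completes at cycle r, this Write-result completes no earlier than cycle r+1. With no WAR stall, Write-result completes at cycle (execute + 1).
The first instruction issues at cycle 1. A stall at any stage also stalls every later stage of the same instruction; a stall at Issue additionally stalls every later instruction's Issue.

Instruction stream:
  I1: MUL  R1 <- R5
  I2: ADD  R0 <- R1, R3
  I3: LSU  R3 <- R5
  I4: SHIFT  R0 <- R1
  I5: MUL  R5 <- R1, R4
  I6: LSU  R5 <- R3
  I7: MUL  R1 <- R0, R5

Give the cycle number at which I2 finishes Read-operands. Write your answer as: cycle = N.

cycle = 10

I1  is:1  ro:2  ex:8  wr:9
I2  is:2  ro:10  ex:12  wr:13  — RAW R1: wait I1 write@9
I3  is:3  ro:4  ex:5  wr:11  — WAR R3: wait I2 read@10
I4  is:14  ro:15  ex:16  wr:17  — WAW R0: wait I2 write@13
I5  is:15  ro:16  ex:22  wr:23
I6  is:24  ro:25  ex:26  wr:27  — WAW R5: wait I5 write@23
I7  is:25  ro:28  ex:34  wr:35  — RAW R5: wait I6 write@27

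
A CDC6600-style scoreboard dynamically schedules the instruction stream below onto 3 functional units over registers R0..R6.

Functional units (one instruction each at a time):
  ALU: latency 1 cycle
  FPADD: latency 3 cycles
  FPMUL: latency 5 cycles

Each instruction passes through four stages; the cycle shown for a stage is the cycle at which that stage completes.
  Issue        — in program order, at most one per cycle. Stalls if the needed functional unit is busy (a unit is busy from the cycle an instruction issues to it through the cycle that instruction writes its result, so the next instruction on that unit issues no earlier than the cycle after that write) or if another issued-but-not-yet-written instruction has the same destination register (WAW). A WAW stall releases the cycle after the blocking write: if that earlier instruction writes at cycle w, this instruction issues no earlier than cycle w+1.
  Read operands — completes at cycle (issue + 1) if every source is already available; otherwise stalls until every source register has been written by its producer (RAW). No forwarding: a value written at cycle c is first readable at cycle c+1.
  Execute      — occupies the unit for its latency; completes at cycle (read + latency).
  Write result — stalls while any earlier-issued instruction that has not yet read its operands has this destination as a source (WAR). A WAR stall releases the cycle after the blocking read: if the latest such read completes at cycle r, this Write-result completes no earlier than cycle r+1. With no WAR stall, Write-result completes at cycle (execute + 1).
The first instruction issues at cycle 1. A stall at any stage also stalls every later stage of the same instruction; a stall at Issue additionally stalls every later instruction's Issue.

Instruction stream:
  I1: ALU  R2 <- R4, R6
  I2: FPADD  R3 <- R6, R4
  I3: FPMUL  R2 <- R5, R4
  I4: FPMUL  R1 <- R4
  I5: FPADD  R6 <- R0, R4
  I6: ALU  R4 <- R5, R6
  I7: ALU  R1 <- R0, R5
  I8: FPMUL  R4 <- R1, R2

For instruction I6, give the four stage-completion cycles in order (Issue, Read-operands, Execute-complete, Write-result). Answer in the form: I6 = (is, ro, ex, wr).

I6 = (15, 20, 21, 22)

t=1  I1→ALU
t=2  I1 RO · I2→FPADD
t=3  I1 EX · I2 RO
t=4  I1 WR R2
t=5  I3→FPMUL
t=6  I2 EX · I3 RO
t=7  I2 WR R3
t=11  I3 EX
t=12  I3 WR R2
t=13  I4→FPMUL
t=14  I4 RO · I5→FPADD
t=15  I5 RO · I6→ALU
t=18  I5 EX
t=19  I4 EX · I5 WR R6
t=20  I4 WR R1 · I6 RO
t=21  I6 EX
t=22  I6 WR R4
t=23  I7→ALU
t=24  I7 RO · I8→FPMUL
t=25  I7 EX
t=26  I7 WR R1
t=27  I8 RO
t=32  I8 EX
t=33  I8 WR R4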